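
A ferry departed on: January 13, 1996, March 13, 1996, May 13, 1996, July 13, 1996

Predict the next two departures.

Gaps: 60, 61, 61 days — not constant. Every event is on the 13th of the month.
Pattern: the 13th of every 2 months.
Next: September 1996 → September 13, 1996.
Next: November 1996 → November 13, 1996.

September 13, 1996; November 13, 1996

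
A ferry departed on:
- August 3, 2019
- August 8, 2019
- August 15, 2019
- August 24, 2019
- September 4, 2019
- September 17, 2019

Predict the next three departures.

October 2, 2019; October 19, 2019; November 7, 2019

Gaps: 5, 7, 9, 11, 13 days — each gap is 2 larger than the previous one.
Next gap: 15 days. September 17, 2019 + 15 days = October 2, 2019.
Next gap: 17 days. October 2, 2019 + 17 days = October 19, 2019.
Next gap: 19 days. October 19, 2019 + 19 days = November 7, 2019.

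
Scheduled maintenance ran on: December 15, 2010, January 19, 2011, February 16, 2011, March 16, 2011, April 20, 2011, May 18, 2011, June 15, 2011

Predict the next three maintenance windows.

Gaps: 35, 28, 28, 35, 28, 28 days — a mix of 28 and 35. Every date is a Wednesday.
Each is the 3rd Wednesday of its month.
3rd Wednesday of July 2011: July 20, 2011.
August 2011 — 3rd Wednesday is August 17, 2011.
3rd Wednesday of September 2011: September 21, 2011.

July 20, 2011; August 17, 2011; September 21, 2011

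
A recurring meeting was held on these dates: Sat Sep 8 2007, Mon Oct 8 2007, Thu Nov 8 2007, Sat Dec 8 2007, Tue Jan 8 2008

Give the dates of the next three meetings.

Fri Feb 8 2008, Sat Mar 8 2008, Tue Apr 8 2008

Gaps: 30, 31, 30, 31 days — not constant. Every event is on the 8th of the month.
Pattern: the 8th of each month.
February 2008: Fri Feb 8 2008.
March 2008: Sat Mar 8 2008.
Next: April 2008 → Tue Apr 8 2008.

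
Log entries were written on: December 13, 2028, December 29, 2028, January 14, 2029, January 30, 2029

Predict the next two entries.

Gaps between consecutive events: 16, 16, 16 days — a constant 16-day interval.
January 30, 2029 + 16 days = February 15, 2029.
February 15, 2029 + 16 days = March 3, 2029.

February 15, 2029; March 3, 2029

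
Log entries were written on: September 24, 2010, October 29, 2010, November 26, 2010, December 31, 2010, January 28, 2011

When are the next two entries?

February 25, 2011; March 25, 2011

Every date is a Friday; gaps 35, 28, 35, 28 days.
Each is the last Friday of its month (at least one falls on the 29th or later, ruling out '4th Friday').
Last Friday of February 2011: February 25, 2011.
Last Friday of March 2011: March 25, 2011.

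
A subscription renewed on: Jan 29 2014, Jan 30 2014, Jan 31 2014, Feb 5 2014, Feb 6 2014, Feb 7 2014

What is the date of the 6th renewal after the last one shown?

Feb 21 2014

Gaps: 1, 1, 5, 1, 1 days — not constant, but cyclic with period 3.
The events fall on every Wednesday, Thursday and Friday.
The following Wednesday is Feb 12 2014.
Next Thursday: Feb 13 2014.
The following Friday is Feb 14 2014.
Next Wednesday: Feb 19 2014.
The following Thursday is Feb 20 2014.
Next Friday: Feb 21 2014.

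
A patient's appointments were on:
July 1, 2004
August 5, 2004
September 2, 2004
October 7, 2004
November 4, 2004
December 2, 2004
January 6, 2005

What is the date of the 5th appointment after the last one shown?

June 2, 2005

Gaps: 35, 28, 35, 28, 28, 35 days — a mix of 28 and 35. Every date is a Thursday.
Each is the 1st Thursday of its month.
February 2005 — 1st Thursday is February 3, 2005.
1st Thursday of March 2005: March 3, 2005.
1st Thursday of April 2005: April 7, 2005.
May 2005 — 1st Thursday is May 5, 2005.
1st Thursday of June 2005: June 2, 2005.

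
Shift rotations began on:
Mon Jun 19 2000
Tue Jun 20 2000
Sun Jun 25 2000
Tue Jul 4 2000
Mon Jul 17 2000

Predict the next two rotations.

Thu Aug 3 2000, Thu Aug 24 2000

Gaps: 1, 5, 9, 13 days — each gap is 4 larger than the previous one.
Next gap: 17 days. Mon Jul 17 2000 + 17 days = Thu Aug 3 2000.
Next gap: 21 days. Thu Aug 3 2000 + 21 days = Thu Aug 24 2000.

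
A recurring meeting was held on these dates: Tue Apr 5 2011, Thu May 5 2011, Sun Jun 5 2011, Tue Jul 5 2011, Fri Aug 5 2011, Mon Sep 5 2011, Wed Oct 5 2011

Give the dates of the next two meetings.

Each date is the 5th; the gaps (30, 31, 30, 31, 31, 30) track the month lengths.
The rule is the 5th of each month.
November 2011: Sat Nov 5 2011.
December 2011: Mon Dec 5 2011.

Sat Nov 5 2011, Mon Dec 5 2011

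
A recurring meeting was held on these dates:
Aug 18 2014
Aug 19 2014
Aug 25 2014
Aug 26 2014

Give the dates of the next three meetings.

The gap pattern 1, 6, 1 repeats every 2 events.
These are the Mondays and Tuesdays of each week.
The following Monday is Sep 1 2014.
Next Tuesday: Sep 2 2014.
The following Monday is Sep 8 2014.

Sep 1 2014, Sep 2 2014, Sep 8 2014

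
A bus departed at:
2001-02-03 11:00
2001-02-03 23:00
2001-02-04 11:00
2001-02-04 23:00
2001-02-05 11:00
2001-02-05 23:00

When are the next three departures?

Gaps: 12, 12, 12, 12, 12 hours — each event is 12 hours after the previous one.
2001-02-05 23:00 + 12 h = 2001-02-06 11:00.
2001-02-06 11:00 + 12 h = 2001-02-06 23:00.
2001-02-06 23:00 + 12 h = 2001-02-07 11:00.

2001-02-06 11:00, 2001-02-06 23:00, 2001-02-07 11:00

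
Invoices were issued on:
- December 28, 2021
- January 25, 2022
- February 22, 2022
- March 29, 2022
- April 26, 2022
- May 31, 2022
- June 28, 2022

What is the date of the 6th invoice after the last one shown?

December 27, 2022

These are Tuesdays with 28, 28, 35, 28, 35, 28-day gaps.
Each is the final Tuesday of its month — March 29, 2022 is past the 28th, so '4th Tuesday' doesn't fit.
July 2022 ends with Tuesday July 26, 2022.
Last Tuesday of August 2022: August 30, 2022.
September 2022 ends with Tuesday September 27, 2022.
October 2022 ends with Tuesday October 25, 2022.
Last Tuesday of November 2022: November 29, 2022.
December 2022 ends with Tuesday December 27, 2022.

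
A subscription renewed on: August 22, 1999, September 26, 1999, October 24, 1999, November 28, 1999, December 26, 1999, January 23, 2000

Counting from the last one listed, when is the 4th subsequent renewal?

All dates are Sundays, 35, 28, 35, 28, 28 days apart.
Specifically, the 4th Sunday of each month.
4th Sunday of February 2000: February 27, 2000.
4th Sunday of March 2000: March 26, 2000.
4th Sunday of April 2000: April 23, 2000.
4th Sunday of May 2000: May 28, 2000.

May 28, 2000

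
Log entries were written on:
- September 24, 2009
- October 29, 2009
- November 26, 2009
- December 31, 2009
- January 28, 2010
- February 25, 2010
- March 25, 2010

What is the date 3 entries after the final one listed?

These are Thursdays with 35, 28, 35, 28, 28, 28-day gaps.
Each is the final Thursday of its month — October 29, 2009 is past the 28th, so '4th Thursday' doesn't fit.
April 2010 ends with Thursday April 29, 2010.
May 2010 ends with Thursday May 27, 2010.
June 2010 ends with Thursday June 24, 2010.

June 24, 2010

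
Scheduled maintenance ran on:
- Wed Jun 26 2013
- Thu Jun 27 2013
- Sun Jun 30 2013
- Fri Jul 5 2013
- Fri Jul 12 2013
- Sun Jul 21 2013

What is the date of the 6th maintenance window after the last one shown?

Fri Oct 25 2013

Intervals are 1, 3, 5, 7, 9 days — an arithmetic progression with common difference 2.
Next gap: 11 days. Sun Jul 21 2013 + 11 days = Thu Aug 1 2013.
Next gap: 13 days. Thu Aug 1 2013 + 13 days = Wed Aug 14 2013.
Next gap: 15 days. Wed Aug 14 2013 + 15 days = Thu Aug 29 2013.
Next gap: 17 days. Thu Aug 29 2013 + 17 days = Sun Sep 15 2013.
Next gap: 19 days. Sun Sep 15 2013 + 19 days = Fri Oct 4 2013.
Next gap: 21 days. Fri Oct 4 2013 + 21 days = Fri Oct 25 2013.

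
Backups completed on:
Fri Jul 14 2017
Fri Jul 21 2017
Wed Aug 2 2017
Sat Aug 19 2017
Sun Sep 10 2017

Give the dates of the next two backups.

Sat Oct 7 2017, Wed Nov 8 2017

The spacing grows by 5 each time: 7, 12, 17, 22 days.
Next gap: 27 days. Sun Sep 10 2017 + 27 days = Sat Oct 7 2017.
Next gap: 32 days. Sat Oct 7 2017 + 32 days = Wed Nov 8 2017.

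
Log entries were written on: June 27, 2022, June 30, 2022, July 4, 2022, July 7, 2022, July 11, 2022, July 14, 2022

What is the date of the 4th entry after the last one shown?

July 28, 2022

Gaps: 3, 4, 3, 4, 3 days — not constant, but cyclic with period 2.
The events fall on every Monday and Thursday.
Next Monday: July 18, 2022.
The following Thursday is July 21, 2022.
The following Monday is July 25, 2022.
Next Thursday: July 28, 2022.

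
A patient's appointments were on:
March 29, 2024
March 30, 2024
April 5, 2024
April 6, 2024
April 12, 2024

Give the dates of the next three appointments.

April 13, 2024; April 19, 2024; April 20, 2024

Every event lands on a Friday or Saturday (gaps cycle 1, 6, 1, 6).
So the schedule is: every Friday and Saturday.
Next Saturday: April 13, 2024.
The following Friday is April 19, 2024.
Next Saturday: April 20, 2024.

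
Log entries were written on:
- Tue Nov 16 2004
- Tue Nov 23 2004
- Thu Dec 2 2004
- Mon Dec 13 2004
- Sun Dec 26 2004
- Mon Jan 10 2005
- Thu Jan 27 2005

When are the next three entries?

Gaps: 7, 9, 11, 13, 15, 17 days — each gap is 2 larger than the previous one.
Next gap: 19 days. Thu Jan 27 2005 + 19 days = Tue Feb 15 2005.
Next gap: 21 days. Tue Feb 15 2005 + 21 days = Tue Mar 8 2005.
Next gap: 23 days. Tue Mar 8 2005 + 23 days = Thu Mar 31 2005.

Tue Feb 15 2005, Tue Mar 8 2005, Thu Mar 31 2005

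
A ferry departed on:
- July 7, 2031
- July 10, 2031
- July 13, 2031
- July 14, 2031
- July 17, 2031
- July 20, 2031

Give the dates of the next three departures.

July 21, 2031; July 24, 2031; July 27, 2031

Every event lands on a Monday or Thursday or Sunday (gaps cycle 3, 3, 1, 3, 3).
So the schedule is: every Monday, Thursday and Sunday.
Next Monday: July 21, 2031.
The following Thursday is July 24, 2031.
The following Sunday is July 27, 2031.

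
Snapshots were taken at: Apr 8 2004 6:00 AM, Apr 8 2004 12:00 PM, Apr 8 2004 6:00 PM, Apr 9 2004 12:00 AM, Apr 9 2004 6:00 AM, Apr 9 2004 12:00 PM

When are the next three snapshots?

Gaps: 6, 6, 6, 6, 6 hours — each event is 6 hours after the previous one.
Apr 9 2004 12:00 PM + 6 h = Apr 9 2004 6:00 PM.
Apr 9 2004 6:00 PM + 6 h = Apr 10 2004 12:00 AM.
Apr 10 2004 12:00 AM + 6 h = Apr 10 2004 6:00 AM.

Apr 9 2004 6:00 PM, Apr 10 2004 12:00 AM, Apr 10 2004 6:00 AM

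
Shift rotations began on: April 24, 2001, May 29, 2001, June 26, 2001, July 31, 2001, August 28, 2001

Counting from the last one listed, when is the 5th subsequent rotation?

January 29, 2002

All Tuesdays; the gaps (35, 28, 35, 28) vary with month length.
This is the last Tuesday of each month.
Last Tuesday of September 2001: September 25, 2001.
October 2001 ends with Tuesday October 30, 2001.
November 2001 ends with Tuesday November 27, 2001.
Last Tuesday of December 2001: December 25, 2001.
January 2002 ends with Tuesday January 29, 2002.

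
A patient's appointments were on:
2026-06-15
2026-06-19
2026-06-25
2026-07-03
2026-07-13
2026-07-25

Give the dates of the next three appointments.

Intervals are 4, 6, 8, 10, 12 days — an arithmetic progression with common difference 2.
Next gap: 14 days. 2026-07-25 + 14 days = 2026-08-08.
Next gap: 16 days. 2026-08-08 + 16 days = 2026-08-24.
Next gap: 18 days. 2026-08-24 + 18 days = 2026-09-11.

2026-08-08, 2026-08-24, 2026-09-11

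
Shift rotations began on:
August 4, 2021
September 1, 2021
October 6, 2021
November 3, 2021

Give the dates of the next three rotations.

December 1, 2021; January 5, 2022; February 2, 2022

All dates are Wednesdays, 28, 35, 28 days apart.
Specifically, the 1st Wednesday of each month.
December 2021 — 1st Wednesday is December 1, 2021.
1st Wednesday of January 2022: January 5, 2022.
February 2022 — 1st Wednesday is February 2, 2022.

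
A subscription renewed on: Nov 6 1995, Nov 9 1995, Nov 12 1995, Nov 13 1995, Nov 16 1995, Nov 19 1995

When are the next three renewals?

The gap pattern 3, 3, 1, 3, 3 repeats every 3 events.
These are the Mondays, Thursdays and Sundays of each week.
The following Monday is Nov 20 1995.
The following Thursday is Nov 23 1995.
Next Sunday: Nov 26 1995.

Nov 20 1995, Nov 23 1995, Nov 26 1995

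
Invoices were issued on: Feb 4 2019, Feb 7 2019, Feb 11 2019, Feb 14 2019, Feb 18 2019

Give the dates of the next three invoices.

Every event lands on a Monday or Thursday (gaps cycle 3, 4, 3, 4).
So the schedule is: every Monday and Thursday.
Next Thursday: Feb 21 2019.
The following Monday is Feb 25 2019.
The following Thursday is Feb 28 2019.

Feb 21 2019, Feb 25 2019, Feb 28 2019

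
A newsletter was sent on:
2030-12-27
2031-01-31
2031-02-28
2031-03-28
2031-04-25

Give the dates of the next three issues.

2031-05-30, 2031-06-27, 2031-07-25

All Fridays; the gaps (35, 28, 28, 28) vary with month length.
This is the last Friday of each month.
May 2031 ends with Friday 2031-05-30.
Last Friday of June 2031: 2031-06-27.
Last Friday of July 2031: 2031-07-25.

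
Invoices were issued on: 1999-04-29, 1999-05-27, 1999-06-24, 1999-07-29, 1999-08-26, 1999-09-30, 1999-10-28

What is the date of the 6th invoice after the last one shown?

2000-04-27

All Thursdays; the gaps (28, 28, 35, 28, 35, 28) vary with month length.
This is the last Thursday of each month.
November 1999 ends with Thursday 1999-11-25.
December 1999 ends with Thursday 1999-12-30.
January 2000 ends with Thursday 2000-01-27.
Last Thursday of February 2000: 2000-02-24.
Last Thursday of March 2000: 2000-03-30.
April 2000 ends with Thursday 2000-04-27.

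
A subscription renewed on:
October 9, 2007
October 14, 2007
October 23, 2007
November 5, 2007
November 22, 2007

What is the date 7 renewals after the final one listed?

Gaps: 5, 9, 13, 17 days — each gap is 4 larger than the previous one.
Next gap: 21 days. November 22, 2007 + 21 days = December 13, 2007.
Next gap: 25 days. December 13, 2007 + 25 days = January 7, 2008.
Next gap: 29 days. January 7, 2008 + 29 days = February 5, 2008.
Next gap: 33 days. February 5, 2008 + 33 days = March 9, 2008.
Next gap: 37 days. March 9, 2008 + 37 days = April 15, 2008.
Next gap: 41 days. April 15, 2008 + 41 days = May 26, 2008.
Next gap: 45 days. May 26, 2008 + 45 days = July 10, 2008.

July 10, 2008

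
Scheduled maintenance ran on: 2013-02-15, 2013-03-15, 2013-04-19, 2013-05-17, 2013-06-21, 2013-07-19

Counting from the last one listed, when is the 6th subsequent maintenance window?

All dates are Fridays, 28, 35, 28, 35, 28 days apart.
Specifically, the 3rd Friday of each month.
3rd Friday of August 2013: 2013-08-16.
3rd Friday of September 2013: 2013-09-20.
October 2013 — 3rd Friday is 2013-10-18.
3rd Friday of November 2013: 2013-11-15.
3rd Friday of December 2013: 2013-12-20.
January 2014 — 3rd Friday is 2014-01-17.

2014-01-17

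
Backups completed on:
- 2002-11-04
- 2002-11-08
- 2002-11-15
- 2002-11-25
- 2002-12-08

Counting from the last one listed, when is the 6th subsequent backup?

The spacing grows by 3 each time: 4, 7, 10, 13 days.
Next gap: 16 days. 2002-12-08 + 16 days = 2002-12-24.
Next gap: 19 days. 2002-12-24 + 19 days = 2003-01-12.
Next gap: 22 days. 2003-01-12 + 22 days = 2003-02-03.
Next gap: 25 days. 2003-02-03 + 25 days = 2003-02-28.
Next gap: 28 days. 2003-02-28 + 28 days = 2003-03-28.
Next gap: 31 days. 2003-03-28 + 31 days = 2003-04-28.

2003-04-28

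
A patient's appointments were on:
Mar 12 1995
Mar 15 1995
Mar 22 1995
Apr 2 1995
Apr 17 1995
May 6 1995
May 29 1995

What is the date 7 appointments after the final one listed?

Gaps: 3, 7, 11, 15, 19, 23 days — each gap is 4 larger than the previous one.
Next gap: 27 days. May 29 1995 + 27 days = Jun 25 1995.
Next gap: 31 days. Jun 25 1995 + 31 days = Jul 26 1995.
Next gap: 35 days. Jul 26 1995 + 35 days = Aug 30 1995.
Next gap: 39 days. Aug 30 1995 + 39 days = Oct 8 1995.
Next gap: 43 days. Oct 8 1995 + 43 days = Nov 20 1995.
Next gap: 47 days. Nov 20 1995 + 47 days = Jan 6 1996.
Next gap: 51 days. Jan 6 1996 + 51 days = Feb 26 1996.

Feb 26 1996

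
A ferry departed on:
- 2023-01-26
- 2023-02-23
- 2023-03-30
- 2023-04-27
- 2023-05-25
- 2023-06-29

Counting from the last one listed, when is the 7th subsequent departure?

All Thursdays; the gaps (28, 35, 28, 28, 35) vary with month length.
This is the last Thursday of each month.
July 2023 ends with Thursday 2023-07-27.
August 2023 ends with Thursday 2023-08-31.
September 2023 ends with Thursday 2023-09-28.
October 2023 ends with Thursday 2023-10-26.
November 2023 ends with Thursday 2023-11-30.
December 2023 ends with Thursday 2023-12-28.
Last Thursday of January 2024: 2024-01-25.

2024-01-25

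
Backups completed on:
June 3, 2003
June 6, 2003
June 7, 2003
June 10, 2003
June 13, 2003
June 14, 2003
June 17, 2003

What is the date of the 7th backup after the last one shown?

July 4, 2003

Every event lands on a Tuesday or Friday or Saturday (gaps cycle 3, 1, 3, 3, 1, 3).
So the schedule is: every Tuesday, Friday and Saturday.
Next Friday: June 20, 2003.
The following Saturday is June 21, 2003.
The following Tuesday is June 24, 2003.
The following Friday is June 27, 2003.
Next Saturday: June 28, 2003.
Next Tuesday: July 1, 2003.
The following Friday is July 4, 2003.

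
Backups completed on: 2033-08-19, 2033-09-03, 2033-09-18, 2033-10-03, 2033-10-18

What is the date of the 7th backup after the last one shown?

Every event comes 15 days after the last (15, 15, 15, 15).
2033-10-18 + 15 days = 2033-11-02.
2033-11-02 + 15 days = 2033-11-17.
2033-11-17 + 15 days = 2033-12-02.
2033-12-02 + 15 days = 2033-12-17.
2033-12-17 + 15 days = 2034-01-01.
2034-01-01 + 15 days = 2034-01-16.
2034-01-16 + 15 days = 2034-01-31.

2034-01-31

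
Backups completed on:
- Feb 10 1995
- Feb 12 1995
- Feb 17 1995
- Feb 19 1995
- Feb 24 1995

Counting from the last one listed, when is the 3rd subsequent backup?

Mar 5 1995

Gaps: 2, 5, 2, 5 days — not constant, but cyclic with period 2.
The events fall on every Friday and Sunday.
The following Sunday is Feb 26 1995.
The following Friday is Mar 3 1995.
Next Sunday: Mar 5 1995.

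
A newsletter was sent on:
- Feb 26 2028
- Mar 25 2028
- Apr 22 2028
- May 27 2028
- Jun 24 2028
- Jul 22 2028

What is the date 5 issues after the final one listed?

Dec 23 2028

All dates are Saturdays, 28, 28, 35, 28, 28 days apart.
Specifically, the 4th Saturday of each month.
August 2028 — 4th Saturday is Aug 26 2028.
4th Saturday of September 2028: Sep 23 2028.
4th Saturday of October 2028: Oct 28 2028.
4th Saturday of November 2028: Nov 25 2028.
4th Saturday of December 2028: Dec 23 2028.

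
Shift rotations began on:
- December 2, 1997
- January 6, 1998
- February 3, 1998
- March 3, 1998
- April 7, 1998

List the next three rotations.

May 5, 1998; June 2, 1998; July 7, 1998

Gaps: 35, 28, 28, 35 days — a mix of 28 and 35. Every date is a Tuesday.
Each is the 1st Tuesday of its month.
May 1998 — 1st Tuesday is May 5, 1998.
June 1998 — 1st Tuesday is June 2, 1998.
July 1998 — 1st Tuesday is July 7, 1998.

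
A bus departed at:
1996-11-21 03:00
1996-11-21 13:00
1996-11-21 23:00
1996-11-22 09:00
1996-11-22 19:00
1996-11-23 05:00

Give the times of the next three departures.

1996-11-23 15:00, 1996-11-24 01:00, 1996-11-24 11:00

Gaps: 10, 10, 10, 10, 10 hours — each event is 10 hours after the previous one.
1996-11-23 05:00 + 10 h = 1996-11-23 15:00.
1996-11-23 15:00 + 10 h = 1996-11-24 01:00.
1996-11-24 01:00 + 10 h = 1996-11-24 11:00.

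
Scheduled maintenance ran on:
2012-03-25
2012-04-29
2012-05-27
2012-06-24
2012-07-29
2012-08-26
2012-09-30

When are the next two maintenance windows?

All Sundays; the gaps (35, 28, 28, 35, 28, 35) vary with month length.
This is the last Sunday of each month.
Last Sunday of October 2012: 2012-10-28.
Last Sunday of November 2012: 2012-11-25.

2012-10-28, 2012-11-25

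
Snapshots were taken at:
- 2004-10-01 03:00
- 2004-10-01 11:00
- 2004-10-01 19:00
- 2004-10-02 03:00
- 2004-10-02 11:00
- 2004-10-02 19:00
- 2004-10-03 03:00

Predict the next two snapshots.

2004-10-03 11:00, 2004-10-03 19:00

Spacing: 8, 8, 8, 8, 8, 8 h — constant 8 h.
2004-10-03 03:00 + 8 h = 2004-10-03 11:00.
2004-10-03 11:00 + 8 h = 2004-10-03 19:00.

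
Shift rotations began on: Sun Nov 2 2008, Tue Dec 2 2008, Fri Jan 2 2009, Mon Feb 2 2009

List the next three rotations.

Mon Mar 2 2009, Thu Apr 2 2009, Sat May 2 2009

Gaps: 30, 31, 31 days — not constant. Every event is on the 2nd of the month.
Pattern: the 2nd of each month.
Next: March 2009 → Mon Mar 2 2009.
April 2009: Thu Apr 2 2009.
Next: May 2009 → Sat May 2 2009.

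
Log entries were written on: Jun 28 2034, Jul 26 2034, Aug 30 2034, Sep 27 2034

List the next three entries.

Oct 25 2034, Nov 29 2034, Dec 27 2034

Every date is a Wednesday; gaps 28, 35, 28 days.
Each is the last Wednesday of its month (at least one falls on the 29th or later, ruling out '4th Wednesday').
October 2034 ends with Wednesday Oct 25 2034.
Last Wednesday of November 2034: Nov 29 2034.
December 2034 ends with Wednesday Dec 27 2034.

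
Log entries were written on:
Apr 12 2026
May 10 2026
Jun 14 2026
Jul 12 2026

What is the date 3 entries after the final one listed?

All dates are Sundays, 28, 35, 28 days apart.
Specifically, the 2nd Sunday of each month.
2nd Sunday of August 2026: Aug 9 2026.
September 2026 — 2nd Sunday is Sep 13 2026.
October 2026 — 2nd Sunday is Oct 11 2026.

Oct 11 2026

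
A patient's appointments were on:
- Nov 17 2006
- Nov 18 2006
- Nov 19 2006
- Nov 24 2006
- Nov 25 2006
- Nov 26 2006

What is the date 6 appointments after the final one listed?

Dec 10 2006

Gaps: 1, 1, 5, 1, 1 days — not constant, but cyclic with period 3.
The events fall on every Friday, Saturday and Sunday.
The following Friday is Dec 1 2006.
The following Saturday is Dec 2 2006.
The following Sunday is Dec 3 2006.
Next Friday: Dec 8 2006.
The following Saturday is Dec 9 2006.
The following Sunday is Dec 10 2006.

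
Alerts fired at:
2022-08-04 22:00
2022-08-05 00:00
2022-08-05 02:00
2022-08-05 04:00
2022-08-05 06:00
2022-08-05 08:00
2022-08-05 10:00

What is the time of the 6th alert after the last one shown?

2022-08-05 22:00

Gaps: 2, 2, 2, 2, 2, 2 hours — each event is 2 hours after the previous one.
2022-08-05 10:00 + 2 h = 2022-08-05 12:00.
2022-08-05 12:00 + 2 h = 2022-08-05 14:00.
2022-08-05 14:00 + 2 h = 2022-08-05 16:00.
2022-08-05 16:00 + 2 h = 2022-08-05 18:00.
2022-08-05 18:00 + 2 h = 2022-08-05 20:00.
2022-08-05 20:00 + 2 h = 2022-08-05 22:00.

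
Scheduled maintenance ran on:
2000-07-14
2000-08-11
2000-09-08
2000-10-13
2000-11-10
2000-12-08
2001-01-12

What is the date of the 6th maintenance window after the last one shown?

2001-07-13

Gaps: 28, 28, 35, 28, 28, 35 days — a mix of 28 and 35. Every date is a Friday.
Each is the 2nd Friday of its month.
February 2001 — 2nd Friday is 2001-02-09.
2nd Friday of March 2001: 2001-03-09.
2nd Friday of April 2001: 2001-04-13.
2nd Friday of May 2001: 2001-05-11.
June 2001 — 2nd Friday is 2001-06-08.
2nd Friday of July 2001: 2001-07-13.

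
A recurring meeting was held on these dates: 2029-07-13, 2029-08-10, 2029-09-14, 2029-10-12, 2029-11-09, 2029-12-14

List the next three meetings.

2030-01-11, 2030-02-08, 2030-03-08

These are Fridays at 28- or 35-day spacing (28, 35, 28, 28, 35).
The pattern: 2nd Friday of the month.
January 2030 — 2nd Friday is 2030-01-11.
February 2030 — 2nd Friday is 2030-02-08.
2nd Friday of March 2030: 2030-03-08.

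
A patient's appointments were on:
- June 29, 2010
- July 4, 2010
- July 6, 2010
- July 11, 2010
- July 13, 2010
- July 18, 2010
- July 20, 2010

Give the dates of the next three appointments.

The gap pattern 5, 2, 5, 2, 5, 2 repeats every 2 events.
These are the Tuesdays and Sundays of each week.
Next Sunday: July 25, 2010.
Next Tuesday: July 27, 2010.
The following Sunday is August 1, 2010.

July 25, 2010; July 27, 2010; August 1, 2010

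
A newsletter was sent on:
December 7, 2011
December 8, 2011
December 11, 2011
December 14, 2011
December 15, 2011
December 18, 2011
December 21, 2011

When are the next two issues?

December 22, 2011; December 25, 2011

The gap pattern 1, 3, 3, 1, 3, 3 repeats every 3 events.
These are the Wednesdays, Thursdays and Sundays of each week.
The following Thursday is December 22, 2011.
Next Sunday: December 25, 2011.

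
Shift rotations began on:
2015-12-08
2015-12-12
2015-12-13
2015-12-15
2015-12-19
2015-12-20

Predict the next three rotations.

Gaps: 4, 1, 2, 4, 1 days — not constant, but cyclic with period 3.
The events fall on every Tuesday, Saturday and Sunday.
Next Tuesday: 2015-12-22.
Next Saturday: 2015-12-26.
The following Sunday is 2015-12-27.

2015-12-22, 2015-12-26, 2015-12-27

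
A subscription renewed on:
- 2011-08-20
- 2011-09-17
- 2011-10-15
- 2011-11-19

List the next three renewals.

2011-12-17, 2012-01-21, 2012-02-18

Gaps: 28, 28, 35 days — a mix of 28 and 35. Every date is a Saturday.
Each is the 3rd Saturday of its month.
3rd Saturday of December 2011: 2011-12-17.
3rd Saturday of January 2012: 2012-01-21.
3rd Saturday of February 2012: 2012-02-18.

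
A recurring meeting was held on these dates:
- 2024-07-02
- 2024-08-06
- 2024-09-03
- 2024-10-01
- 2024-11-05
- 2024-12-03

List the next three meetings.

These are Tuesdays at 28- or 35-day spacing (35, 28, 28, 35, 28).
The pattern: 1st Tuesday of the month.
1st Tuesday of January 2025: 2025-01-07.
February 2025 — 1st Tuesday is 2025-02-04.
1st Tuesday of March 2025: 2025-03-04.

2025-01-07, 2025-02-04, 2025-03-04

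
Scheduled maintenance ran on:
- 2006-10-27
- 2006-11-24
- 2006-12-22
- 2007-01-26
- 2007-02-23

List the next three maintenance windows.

2007-03-23, 2007-04-27, 2007-05-25

Gaps: 28, 28, 35, 28 days — a mix of 28 and 35. Every date is a Friday.
Each is the 4th Friday of its month.
4th Friday of March 2007: 2007-03-23.
April 2007 — 4th Friday is 2007-04-27.
4th Friday of May 2007: 2007-05-25.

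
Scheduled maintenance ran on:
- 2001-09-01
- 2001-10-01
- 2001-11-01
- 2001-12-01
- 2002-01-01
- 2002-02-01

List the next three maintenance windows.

Each date is the 1st; the gaps (30, 31, 30, 31, 31) track the month lengths.
The rule is the 1st of each month.
March 2002: 2002-03-01.
Next: April 2002 → 2002-04-01.
May 2002: 2002-05-01.

2002-03-01, 2002-04-01, 2002-05-01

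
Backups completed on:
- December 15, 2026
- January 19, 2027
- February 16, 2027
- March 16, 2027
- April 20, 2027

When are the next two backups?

May 18, 2027; June 15, 2027

These are Tuesdays at 28- or 35-day spacing (35, 28, 28, 35).
The pattern: 3rd Tuesday of the month.
May 2027 — 3rd Tuesday is May 18, 2027.
3rd Tuesday of June 2027: June 15, 2027.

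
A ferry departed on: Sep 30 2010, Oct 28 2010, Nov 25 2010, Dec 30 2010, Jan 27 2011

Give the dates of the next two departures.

Feb 24 2011, Mar 31 2011

These are Thursdays with 28, 28, 35, 28-day gaps.
Each is the final Thursday of its month — Sep 30 2010 is past the 28th, so '4th Thursday' doesn't fit.
Last Thursday of February 2011: Feb 24 2011.
Last Thursday of March 2011: Mar 31 2011.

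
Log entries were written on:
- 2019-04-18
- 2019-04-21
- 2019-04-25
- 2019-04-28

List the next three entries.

2019-05-02, 2019-05-05, 2019-05-09

Every event lands on a Thursday or Sunday (gaps cycle 3, 4, 3).
So the schedule is: every Thursday and Sunday.
The following Thursday is 2019-05-02.
The following Sunday is 2019-05-05.
The following Thursday is 2019-05-09.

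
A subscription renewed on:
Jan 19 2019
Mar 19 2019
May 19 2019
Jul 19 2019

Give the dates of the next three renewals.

Sep 19 2019, Nov 19 2019, Jan 19 2020

The day-of-month is always 19 (59, 61, 61 days between events).
So this recurs on the 19th of every 2 months.
Next: September 2019 → Sep 19 2019.
Next: November 2019 → Nov 19 2019.
Next: January 2020 → Jan 19 2020.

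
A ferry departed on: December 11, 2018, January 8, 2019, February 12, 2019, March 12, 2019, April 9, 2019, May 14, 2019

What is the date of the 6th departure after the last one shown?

All dates are Tuesdays, 28, 35, 28, 28, 35 days apart.
Specifically, the 2nd Tuesday of each month.
June 2019 — 2nd Tuesday is June 11, 2019.
2nd Tuesday of July 2019: July 9, 2019.
August 2019 — 2nd Tuesday is August 13, 2019.
2nd Tuesday of September 2019: September 10, 2019.
October 2019 — 2nd Tuesday is October 8, 2019.
2nd Tuesday of November 2019: November 12, 2019.

November 12, 2019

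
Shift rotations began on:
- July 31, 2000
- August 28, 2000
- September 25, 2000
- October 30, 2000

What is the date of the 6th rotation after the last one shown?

April 30, 2001

These are Mondays with 28, 28, 35-day gaps.
Each is the final Monday of its month — July 31, 2000 is past the 28th, so '4th Monday' doesn't fit.
November 2000 ends with Monday November 27, 2000.
December 2000 ends with Monday December 25, 2000.
January 2001 ends with Monday January 29, 2001.
Last Monday of February 2001: February 26, 2001.
Last Monday of March 2001: March 26, 2001.
April 2001 ends with Monday April 30, 2001.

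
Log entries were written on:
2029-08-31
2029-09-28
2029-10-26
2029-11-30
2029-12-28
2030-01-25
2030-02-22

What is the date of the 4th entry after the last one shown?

2030-06-28

All Fridays; the gaps (28, 28, 35, 28, 28, 28) vary with month length.
This is the last Friday of each month.
Last Friday of March 2030: 2030-03-29.
Last Friday of April 2030: 2030-04-26.
Last Friday of May 2030: 2030-05-31.
June 2030 ends with Friday 2030-06-28.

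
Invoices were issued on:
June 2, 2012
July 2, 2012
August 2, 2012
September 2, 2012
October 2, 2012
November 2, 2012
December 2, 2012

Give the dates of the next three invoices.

Each date is the 2nd; the gaps (30, 31, 31, 30, 31, 30) track the month lengths.
The rule is the 2nd of each month.
January 2013: January 2, 2013.
February 2013: February 2, 2013.
Next: March 2013 → March 2, 2013.

January 2, 2013; February 2, 2013; March 2, 2013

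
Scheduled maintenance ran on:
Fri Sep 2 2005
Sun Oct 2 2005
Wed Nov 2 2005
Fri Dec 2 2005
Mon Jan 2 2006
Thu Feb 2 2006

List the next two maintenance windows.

The day-of-month is always 2 (30, 31, 30, 31, 31 days between events).
So this recurs on the 2nd of each month.
Next: March 2006 → Thu Mar 2 2006.
Next: April 2006 → Sun Apr 2 2006.

Thu Mar 2 2006, Sun Apr 2 2006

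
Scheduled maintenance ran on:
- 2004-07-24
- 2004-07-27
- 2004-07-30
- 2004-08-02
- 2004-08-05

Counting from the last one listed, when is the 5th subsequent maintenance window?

Gaps between consecutive events: 3, 3, 3, 3 days — a constant 3-day interval.
2004-08-05 + 3 days = 2004-08-08.
2004-08-08 + 3 days = 2004-08-11.
2004-08-11 + 3 days = 2004-08-14.
2004-08-14 + 3 days = 2004-08-17.
2004-08-17 + 3 days = 2004-08-20.

2004-08-20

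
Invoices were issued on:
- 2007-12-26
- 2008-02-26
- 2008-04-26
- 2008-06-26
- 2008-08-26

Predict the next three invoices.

2008-10-26, 2008-12-26, 2009-02-26

Each date is the 26th; the gaps (62, 60, 61, 61) track the month lengths.
The rule is the 26th of every 2 months.
October 2008: 2008-10-26.
December 2008: 2008-12-26.
February 2009: 2009-02-26.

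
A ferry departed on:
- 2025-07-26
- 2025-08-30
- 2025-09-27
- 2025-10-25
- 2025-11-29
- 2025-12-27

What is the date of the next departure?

Every date is a Saturday; gaps 35, 28, 28, 35, 28 days.
Each is the last Saturday of its month (at least one falls on the 29th or later, ruling out '4th Saturday').
Last Saturday of January 2026: 2026-01-31.

2026-01-31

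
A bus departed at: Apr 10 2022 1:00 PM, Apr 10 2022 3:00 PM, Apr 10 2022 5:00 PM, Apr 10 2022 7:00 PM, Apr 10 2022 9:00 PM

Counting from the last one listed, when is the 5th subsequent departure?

Spacing: 2, 2, 2, 2 h — constant 2 h.
Apr 10 2022 9:00 PM + 2 h = Apr 10 2022 11:00 PM.
Apr 10 2022 11:00 PM + 2 h = Apr 11 2022 1:00 AM.
Apr 11 2022 1:00 AM + 2 h = Apr 11 2022 3:00 AM.
Apr 11 2022 3:00 AM + 2 h = Apr 11 2022 5:00 AM.
Apr 11 2022 5:00 AM + 2 h = Apr 11 2022 7:00 AM.

Apr 11 2022 7:00 AM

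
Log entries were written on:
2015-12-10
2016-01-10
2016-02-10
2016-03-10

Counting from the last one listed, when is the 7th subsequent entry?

2016-10-10

The day-of-month is always 10 (31, 31, 29 days between events).
So this recurs on the 10th of each month.
Next: April 2016 → 2016-04-10.
May 2016: 2016-05-10.
June 2016: 2016-06-10.
July 2016: 2016-07-10.
August 2016: 2016-08-10.
Next: September 2016 → 2016-09-10.
October 2016: 2016-10-10.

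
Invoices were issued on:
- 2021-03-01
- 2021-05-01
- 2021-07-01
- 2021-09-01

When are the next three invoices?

2021-11-01, 2022-01-01, 2022-03-01

Each date is the 1st; the gaps (61, 61, 62) track the month lengths.
The rule is the 1st of every 2 months.
Next: November 2021 → 2021-11-01.
Next: January 2022 → 2022-01-01.
Next: March 2022 → 2022-03-01.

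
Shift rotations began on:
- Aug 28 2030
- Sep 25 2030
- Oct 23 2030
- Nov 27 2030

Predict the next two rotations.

Dec 25 2030, Jan 22 2031

These are Wednesdays at 28- or 35-day spacing (28, 28, 35).
The pattern: 4th Wednesday of the month.
4th Wednesday of December 2030: Dec 25 2030.
4th Wednesday of January 2031: Jan 22 2031.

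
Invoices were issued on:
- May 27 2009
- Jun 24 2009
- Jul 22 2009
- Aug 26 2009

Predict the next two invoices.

These are Wednesdays at 28- or 35-day spacing (28, 28, 35).
The pattern: 4th Wednesday of the month.
September 2009 — 4th Wednesday is Sep 23 2009.
4th Wednesday of October 2009: Oct 28 2009.

Sep 23 2009, Oct 28 2009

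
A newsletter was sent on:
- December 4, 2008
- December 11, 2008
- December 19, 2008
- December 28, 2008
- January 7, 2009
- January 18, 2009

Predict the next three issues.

January 30, 2009; February 12, 2009; February 26, 2009

The spacing grows by 1 each time: 7, 8, 9, 10, 11 days.
Next gap: 12 days. January 18, 2009 + 12 days = January 30, 2009.
Next gap: 13 days. January 30, 2009 + 13 days = February 12, 2009.
Next gap: 14 days. February 12, 2009 + 14 days = February 26, 2009.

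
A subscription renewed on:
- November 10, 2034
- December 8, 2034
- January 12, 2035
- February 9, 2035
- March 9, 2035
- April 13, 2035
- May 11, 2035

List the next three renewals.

Gaps: 28, 35, 28, 28, 35, 28 days — a mix of 28 and 35. Every date is a Friday.
Each is the 2nd Friday of its month.
2nd Friday of June 2035: June 8, 2035.
2nd Friday of July 2035: July 13, 2035.
2nd Friday of August 2035: August 10, 2035.

June 8, 2035; July 13, 2035; August 10, 2035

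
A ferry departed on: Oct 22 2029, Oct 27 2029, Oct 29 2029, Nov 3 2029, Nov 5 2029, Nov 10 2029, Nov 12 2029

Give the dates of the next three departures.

Nov 17 2029, Nov 19 2029, Nov 24 2029

Gaps: 5, 2, 5, 2, 5, 2 days — not constant, but cyclic with period 2.
The events fall on every Monday and Saturday.
The following Saturday is Nov 17 2029.
Next Monday: Nov 19 2029.
The following Saturday is Nov 24 2029.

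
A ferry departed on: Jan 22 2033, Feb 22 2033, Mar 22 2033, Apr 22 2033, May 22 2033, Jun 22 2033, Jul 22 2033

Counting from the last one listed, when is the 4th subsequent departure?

Nov 22 2033

Gaps: 31, 28, 31, 30, 31, 30 days — not constant. Every event is on the 22nd of the month.
Pattern: the 22nd of each month.
Next: August 2033 → Aug 22 2033.
September 2033: Sep 22 2033.
Next: October 2033 → Oct 22 2033.
Next: November 2033 → Nov 22 2033.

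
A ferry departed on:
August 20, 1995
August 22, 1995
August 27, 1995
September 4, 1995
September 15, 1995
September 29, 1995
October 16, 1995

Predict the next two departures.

November 5, 1995; November 28, 1995

Intervals are 2, 5, 8, 11, 14, 17 days — an arithmetic progression with common difference 3.
Next gap: 20 days. October 16, 1995 + 20 days = November 5, 1995.
Next gap: 23 days. November 5, 1995 + 23 days = November 28, 1995.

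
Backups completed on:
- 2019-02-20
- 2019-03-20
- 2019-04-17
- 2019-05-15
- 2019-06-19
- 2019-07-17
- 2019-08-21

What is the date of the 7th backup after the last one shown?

These are Wednesdays at 28- or 35-day spacing (28, 28, 28, 35, 28, 35).
The pattern: 3rd Wednesday of the month.
3rd Wednesday of September 2019: 2019-09-18.
3rd Wednesday of October 2019: 2019-10-16.
3rd Wednesday of November 2019: 2019-11-20.
3rd Wednesday of December 2019: 2019-12-18.
January 2020 — 3rd Wednesday is 2020-01-15.
3rd Wednesday of February 2020: 2020-02-19.
3rd Wednesday of March 2020: 2020-03-18.

2020-03-18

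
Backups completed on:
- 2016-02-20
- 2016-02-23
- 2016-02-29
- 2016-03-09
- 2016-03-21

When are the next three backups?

Gaps: 3, 6, 9, 12 days — each gap is 3 larger than the previous one.
Next gap: 15 days. 2016-03-21 + 15 days = 2016-04-05.
Next gap: 18 days. 2016-04-05 + 18 days = 2016-04-23.
Next gap: 21 days. 2016-04-23 + 21 days = 2016-05-14.

2016-04-05, 2016-04-23, 2016-05-14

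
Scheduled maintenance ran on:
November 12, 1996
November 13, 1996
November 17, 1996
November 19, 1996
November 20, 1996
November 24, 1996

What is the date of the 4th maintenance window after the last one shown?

Every event lands on a Tuesday or Wednesday or Sunday (gaps cycle 1, 4, 2, 1, 4).
So the schedule is: every Tuesday, Wednesday and Sunday.
The following Tuesday is November 26, 1996.
Next Wednesday: November 27, 1996.
The following Sunday is December 1, 1996.
The following Tuesday is December 3, 1996.

December 3, 1996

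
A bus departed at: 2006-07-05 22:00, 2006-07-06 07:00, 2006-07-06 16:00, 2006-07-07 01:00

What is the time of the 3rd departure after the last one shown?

Spacing: 9, 9, 9 h — constant 9 h.
2006-07-07 01:00 + 9 h = 2006-07-07 10:00.
2006-07-07 10:00 + 9 h = 2006-07-07 19:00.
2006-07-07 19:00 + 9 h = 2006-07-08 04:00.

2006-07-08 04:00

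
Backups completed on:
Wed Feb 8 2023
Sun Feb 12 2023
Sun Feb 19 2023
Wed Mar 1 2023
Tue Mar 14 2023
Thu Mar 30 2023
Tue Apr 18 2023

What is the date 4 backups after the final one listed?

Wed Aug 2 2023

The spacing grows by 3 each time: 4, 7, 10, 13, 16, 19 days.
Next gap: 22 days. Tue Apr 18 2023 + 22 days = Wed May 10 2023.
Next gap: 25 days. Wed May 10 2023 + 25 days = Sun Jun 4 2023.
Next gap: 28 days. Sun Jun 4 2023 + 28 days = Sun Jul 2 2023.
Next gap: 31 days. Sun Jul 2 2023 + 31 days = Wed Aug 2 2023.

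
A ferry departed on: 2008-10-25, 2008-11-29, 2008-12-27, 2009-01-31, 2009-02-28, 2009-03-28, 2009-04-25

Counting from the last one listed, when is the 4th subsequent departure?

2009-08-29

Every date is a Saturday; gaps 35, 28, 35, 28, 28, 28 days.
Each is the last Saturday of its month (at least one falls on the 29th or later, ruling out '4th Saturday').
Last Saturday of May 2009: 2009-05-30.
June 2009 ends with Saturday 2009-06-27.
July 2009 ends with Saturday 2009-07-25.
August 2009 ends with Saturday 2009-08-29.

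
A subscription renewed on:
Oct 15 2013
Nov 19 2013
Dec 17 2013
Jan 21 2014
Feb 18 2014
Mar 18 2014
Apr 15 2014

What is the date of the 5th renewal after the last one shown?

Sep 16 2014

Gaps: 35, 28, 35, 28, 28, 28 days — a mix of 28 and 35. Every date is a Tuesday.
Each is the 3rd Tuesday of its month.
3rd Tuesday of May 2014: May 20 2014.
3rd Tuesday of June 2014: Jun 17 2014.
July 2014 — 3rd Tuesday is Jul 15 2014.
August 2014 — 3rd Tuesday is Aug 19 2014.
September 2014 — 3rd Tuesday is Sep 16 2014.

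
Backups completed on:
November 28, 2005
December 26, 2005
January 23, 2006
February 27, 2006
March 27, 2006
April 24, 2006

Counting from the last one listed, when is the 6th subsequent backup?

Gaps: 28, 28, 35, 28, 28 days — a mix of 28 and 35. Every date is a Monday.
Each is the 4th Monday of its month.
May 2006 — 4th Monday is May 22, 2006.
4th Monday of June 2006: June 26, 2006.
4th Monday of July 2006: July 24, 2006.
4th Monday of August 2006: August 28, 2006.
4th Monday of September 2006: September 25, 2006.
4th Monday of October 2006: October 23, 2006.

October 23, 2006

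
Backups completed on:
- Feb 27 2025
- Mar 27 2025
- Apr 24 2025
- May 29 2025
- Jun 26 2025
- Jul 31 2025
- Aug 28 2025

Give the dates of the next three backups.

Sep 25 2025, Oct 30 2025, Nov 27 2025

These are Thursdays with 28, 28, 35, 28, 35, 28-day gaps.
Each is the final Thursday of its month — May 29 2025 is past the 28th, so '4th Thursday' doesn't fit.
September 2025 ends with Thursday Sep 25 2025.
October 2025 ends with Thursday Oct 30 2025.
Last Thursday of November 2025: Nov 27 2025.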